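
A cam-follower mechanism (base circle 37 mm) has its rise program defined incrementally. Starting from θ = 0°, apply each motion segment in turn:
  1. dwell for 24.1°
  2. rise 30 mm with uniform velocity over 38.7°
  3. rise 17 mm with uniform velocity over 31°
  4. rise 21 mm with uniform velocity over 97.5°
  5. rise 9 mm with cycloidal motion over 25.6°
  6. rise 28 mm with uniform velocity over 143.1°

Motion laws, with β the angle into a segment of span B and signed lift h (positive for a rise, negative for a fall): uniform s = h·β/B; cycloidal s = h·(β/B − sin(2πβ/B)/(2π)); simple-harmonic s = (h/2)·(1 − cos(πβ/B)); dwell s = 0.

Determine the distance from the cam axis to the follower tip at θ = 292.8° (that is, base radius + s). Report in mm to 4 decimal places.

seg 1 [0°–24.1°] dwell: s stays 0.0000
seg 2 [24.1°–62.8°] uniform, h=30: full span → s += 30 → s = 30.0000
seg 3 [62.8°–93.8°] uniform, h=17: full span → s += 17 → s = 47.0000
seg 4 [93.8°–191.3°] uniform, h=21: full span → s += 21 → s = 68.0000
seg 5 [191.3°–216.9°] cycloidal, h=9: full span → s += 9 → s = 77.0000
seg 6 [216.9°–360°] uniform, h=28: θ=292.8° here. β=75.9, B=143.1. 28·75.9/143.1 = 14.8512 → s = 91.8512
radial distance = base radius + s = 37 + 91.8512 = 128.8512

128.8512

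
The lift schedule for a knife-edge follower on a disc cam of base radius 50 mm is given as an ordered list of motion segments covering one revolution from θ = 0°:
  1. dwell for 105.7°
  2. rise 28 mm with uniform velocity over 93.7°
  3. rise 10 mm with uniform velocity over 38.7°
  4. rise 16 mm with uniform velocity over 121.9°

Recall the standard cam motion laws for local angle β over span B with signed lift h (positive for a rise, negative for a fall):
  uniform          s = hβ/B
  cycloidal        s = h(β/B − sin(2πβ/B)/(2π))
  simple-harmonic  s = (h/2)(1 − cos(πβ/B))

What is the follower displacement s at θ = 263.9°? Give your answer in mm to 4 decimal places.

seg 1 [0°–105.7°] dwell: s stays 0.0000
seg 2 [105.7°–199.4°] uniform, h=28: full span → s += 28 → s = 28.0000
seg 3 [199.4°–238.1°] uniform, h=10: full span → s += 10 → s = 38.0000
seg 4 [238.1°–360°] uniform, h=16: θ=263.9° here. β=25.8, B=121.9. 16·25.8/121.9 = 3.3864 → s = 41.3864

41.3864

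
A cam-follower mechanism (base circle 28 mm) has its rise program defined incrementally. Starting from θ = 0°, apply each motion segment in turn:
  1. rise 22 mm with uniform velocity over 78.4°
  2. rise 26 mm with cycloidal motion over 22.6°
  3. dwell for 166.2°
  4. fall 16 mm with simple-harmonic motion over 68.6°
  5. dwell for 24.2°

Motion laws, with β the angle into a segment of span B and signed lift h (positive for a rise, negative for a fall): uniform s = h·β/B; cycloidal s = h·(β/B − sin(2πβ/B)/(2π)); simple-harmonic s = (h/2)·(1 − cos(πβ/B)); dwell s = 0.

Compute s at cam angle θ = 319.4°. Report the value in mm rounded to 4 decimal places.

seg 1 [0°–78.4°] uniform, h=22: full span → s += 22 → s = 22.0000
seg 2 [78.4°–101°] cycloidal, h=26: full span → s += 26 → s = 48.0000
seg 3 [101°–267.2°] dwell: s stays 48.0000
seg 4 [267.2°–335.8°] simple-harmonic, h=-16: θ=319.4° here. β=52.2, B=68.6. -16/2·(1 − cos(π·0.7609)) = -13.8478 → s = 34.1522

34.1522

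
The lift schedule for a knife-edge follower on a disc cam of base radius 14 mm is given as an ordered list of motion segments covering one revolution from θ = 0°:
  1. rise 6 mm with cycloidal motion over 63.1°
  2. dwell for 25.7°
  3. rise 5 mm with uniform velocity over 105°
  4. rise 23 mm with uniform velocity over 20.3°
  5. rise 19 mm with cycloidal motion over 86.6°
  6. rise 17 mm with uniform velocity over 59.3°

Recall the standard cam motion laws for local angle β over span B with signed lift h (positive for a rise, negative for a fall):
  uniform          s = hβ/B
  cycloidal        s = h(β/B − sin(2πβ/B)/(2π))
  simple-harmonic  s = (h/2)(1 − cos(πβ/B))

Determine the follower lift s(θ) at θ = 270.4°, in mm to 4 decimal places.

seg 1 [0°–63.1°] cycloidal, h=6: full span → s += 6 → s = 6.0000
seg 2 [63.1°–88.8°] dwell: s stays 6.0000
seg 3 [88.8°–193.8°] uniform, h=5: full span → s += 5 → s = 11.0000
seg 4 [193.8°–214.1°] uniform, h=23: full span → s += 23 → s = 34.0000
seg 5 [214.1°–300.7°] cycloidal, h=19: θ=270.4° here. β=56.3, B=86.6. 19·(0.6501 − sin(2π·0.6501)/(2π)) = 14.7999 → s = 48.7999

48.7999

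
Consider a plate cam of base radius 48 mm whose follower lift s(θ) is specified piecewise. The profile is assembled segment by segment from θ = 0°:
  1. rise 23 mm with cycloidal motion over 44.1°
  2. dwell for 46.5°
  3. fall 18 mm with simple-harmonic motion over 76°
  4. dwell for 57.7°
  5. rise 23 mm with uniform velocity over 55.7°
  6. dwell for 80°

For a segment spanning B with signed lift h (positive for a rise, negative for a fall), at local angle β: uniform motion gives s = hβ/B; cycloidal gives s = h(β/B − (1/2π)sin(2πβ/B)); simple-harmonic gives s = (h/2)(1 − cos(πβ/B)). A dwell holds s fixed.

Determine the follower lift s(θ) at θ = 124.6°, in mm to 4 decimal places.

seg 1 [0°–44.1°] cycloidal, h=23: full span → s += 23 → s = 23.0000
seg 2 [44.1°–90.6°] dwell: s stays 23.0000
seg 3 [90.6°–166.6°] simple-harmonic, h=-18: θ=124.6° here. β=34, B=76. -18/2·(1 − cos(π·0.4474)) = -7.5186 → s = 15.4814

15.4814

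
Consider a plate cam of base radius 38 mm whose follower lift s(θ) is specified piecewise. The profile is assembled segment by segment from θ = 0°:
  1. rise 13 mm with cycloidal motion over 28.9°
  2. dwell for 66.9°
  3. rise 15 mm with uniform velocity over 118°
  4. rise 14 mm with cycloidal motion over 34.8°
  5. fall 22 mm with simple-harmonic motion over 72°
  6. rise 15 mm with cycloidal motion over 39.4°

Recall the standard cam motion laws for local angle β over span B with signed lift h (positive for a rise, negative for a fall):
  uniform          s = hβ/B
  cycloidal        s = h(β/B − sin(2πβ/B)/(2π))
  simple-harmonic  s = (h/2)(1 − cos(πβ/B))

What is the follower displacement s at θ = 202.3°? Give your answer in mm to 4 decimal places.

seg 1 [0°–28.9°] cycloidal, h=13: full span → s += 13 → s = 13.0000
seg 2 [28.9°–95.8°] dwell: s stays 13.0000
seg 3 [95.8°–213.8°] uniform, h=15: θ=202.3° here. β=106.5, B=118. 15·106.5/118 = 13.5381 → s = 26.5381

26.5381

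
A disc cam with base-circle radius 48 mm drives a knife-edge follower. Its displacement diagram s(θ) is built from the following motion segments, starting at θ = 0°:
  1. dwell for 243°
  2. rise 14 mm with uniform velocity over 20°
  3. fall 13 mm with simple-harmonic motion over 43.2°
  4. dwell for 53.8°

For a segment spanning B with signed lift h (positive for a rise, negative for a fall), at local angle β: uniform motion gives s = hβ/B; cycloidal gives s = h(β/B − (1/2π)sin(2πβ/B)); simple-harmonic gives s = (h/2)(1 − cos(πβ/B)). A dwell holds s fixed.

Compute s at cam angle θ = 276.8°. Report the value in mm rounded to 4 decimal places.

seg 1 [0°–243°] dwell: s stays 0.0000
seg 2 [243°–263°] uniform, h=14: full span → s += 14 → s = 14.0000
seg 3 [263°–306.2°] simple-harmonic, h=-13: θ=276.8° here. β=13.8, B=43.2. -13/2·(1 − cos(π·0.3194)) = -3.0076 → s = 10.9924

10.9924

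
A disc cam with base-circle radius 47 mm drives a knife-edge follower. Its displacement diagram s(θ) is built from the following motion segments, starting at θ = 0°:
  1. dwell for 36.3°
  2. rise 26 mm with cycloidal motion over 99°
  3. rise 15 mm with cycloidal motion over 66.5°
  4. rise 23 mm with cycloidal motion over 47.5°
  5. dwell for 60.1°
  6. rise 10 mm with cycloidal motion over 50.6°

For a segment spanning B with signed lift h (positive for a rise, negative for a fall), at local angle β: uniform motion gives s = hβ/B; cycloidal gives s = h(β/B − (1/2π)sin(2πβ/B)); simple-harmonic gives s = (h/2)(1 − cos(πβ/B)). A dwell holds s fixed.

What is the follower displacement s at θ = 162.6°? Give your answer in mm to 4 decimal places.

seg 1 [0°–36.3°] dwell: s stays 0.0000
seg 2 [36.3°–135.3°] cycloidal, h=26: full span → s += 26 → s = 26.0000
seg 3 [135.3°–201.8°] cycloidal, h=15: θ=162.6° here. β=27.3, B=66.5. 15·(0.4105 − sin(2π·0.4105)/(2π)) = 4.8854 → s = 30.8854

30.8854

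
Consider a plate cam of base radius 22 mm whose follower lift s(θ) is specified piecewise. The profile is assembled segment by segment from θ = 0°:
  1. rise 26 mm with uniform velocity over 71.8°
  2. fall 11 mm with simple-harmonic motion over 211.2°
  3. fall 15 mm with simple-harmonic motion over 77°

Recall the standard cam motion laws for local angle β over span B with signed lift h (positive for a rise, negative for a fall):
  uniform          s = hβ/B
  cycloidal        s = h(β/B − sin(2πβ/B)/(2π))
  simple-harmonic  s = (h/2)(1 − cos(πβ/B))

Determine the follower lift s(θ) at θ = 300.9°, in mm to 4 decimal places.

seg 1 [0°–71.8°] uniform, h=26: full span → s += 26 → s = 26.0000
seg 2 [71.8°–283°] simple-harmonic, h=-11: full span → s += -11 → s = 15.0000
seg 3 [283°–360°] simple-harmonic, h=-15: θ=300.9° here. β=17.9, B=77. -15/2·(1 − cos(π·0.2325)) = -1.9128 → s = 13.0872

13.0872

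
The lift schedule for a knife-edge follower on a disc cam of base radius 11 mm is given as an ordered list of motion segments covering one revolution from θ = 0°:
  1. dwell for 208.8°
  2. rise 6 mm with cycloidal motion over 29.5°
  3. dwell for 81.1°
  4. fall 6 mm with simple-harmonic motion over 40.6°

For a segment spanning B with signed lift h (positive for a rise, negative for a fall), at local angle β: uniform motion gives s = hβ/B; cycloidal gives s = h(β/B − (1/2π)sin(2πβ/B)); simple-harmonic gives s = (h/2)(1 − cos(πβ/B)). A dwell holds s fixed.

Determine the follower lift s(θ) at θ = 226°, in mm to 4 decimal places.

seg 1 [0°–208.8°] dwell: s stays 0.0000
seg 2 [208.8°–238.3°] cycloidal, h=6: θ=226° here. β=17.2, B=29.5. 6·(0.5831 − sin(2π·0.5831)/(2π)) = 3.9743 → s = 3.9743

3.9743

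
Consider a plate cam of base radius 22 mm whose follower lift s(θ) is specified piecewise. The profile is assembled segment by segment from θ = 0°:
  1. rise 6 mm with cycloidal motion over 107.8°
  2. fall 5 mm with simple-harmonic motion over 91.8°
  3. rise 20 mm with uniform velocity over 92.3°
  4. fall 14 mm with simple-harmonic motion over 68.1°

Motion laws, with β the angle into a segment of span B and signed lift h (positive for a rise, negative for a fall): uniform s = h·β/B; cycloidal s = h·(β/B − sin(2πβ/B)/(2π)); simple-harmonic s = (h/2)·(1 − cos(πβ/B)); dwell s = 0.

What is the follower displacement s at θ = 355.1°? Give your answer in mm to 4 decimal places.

seg 1 [0°–107.8°] cycloidal, h=6: full span → s += 6 → s = 6.0000
seg 2 [107.8°–199.6°] simple-harmonic, h=-5: full span → s += -5 → s = 1.0000
seg 3 [199.6°–291.9°] uniform, h=20: full span → s += 20 → s = 21.0000
seg 4 [291.9°–360°] simple-harmonic, h=-14: θ=355.1° here. β=63.2, B=68.1. -14/2·(1 − cos(π·0.9280)) = -13.8219 → s = 7.1781

7.1781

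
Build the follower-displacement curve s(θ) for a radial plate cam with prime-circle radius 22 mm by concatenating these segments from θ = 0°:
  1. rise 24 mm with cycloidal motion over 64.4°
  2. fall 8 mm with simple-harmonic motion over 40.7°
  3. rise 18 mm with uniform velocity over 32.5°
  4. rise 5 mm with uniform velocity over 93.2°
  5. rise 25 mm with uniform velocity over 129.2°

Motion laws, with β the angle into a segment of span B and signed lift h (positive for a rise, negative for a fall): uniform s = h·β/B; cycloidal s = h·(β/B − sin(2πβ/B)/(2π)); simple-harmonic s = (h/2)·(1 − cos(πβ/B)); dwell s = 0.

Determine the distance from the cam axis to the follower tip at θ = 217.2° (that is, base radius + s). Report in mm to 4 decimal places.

seg 1 [0°–64.4°] cycloidal, h=24: full span → s += 24 → s = 24.0000
seg 2 [64.4°–105.1°] simple-harmonic, h=-8: full span → s += -8 → s = 16.0000
seg 3 [105.1°–137.6°] uniform, h=18: full span → s += 18 → s = 34.0000
seg 4 [137.6°–230.8°] uniform, h=5: θ=217.2° here. β=79.6, B=93.2. 5·79.6/93.2 = 4.2704 → s = 38.2704
radial distance = base radius + s = 22 + 38.2704 = 60.2704

60.2704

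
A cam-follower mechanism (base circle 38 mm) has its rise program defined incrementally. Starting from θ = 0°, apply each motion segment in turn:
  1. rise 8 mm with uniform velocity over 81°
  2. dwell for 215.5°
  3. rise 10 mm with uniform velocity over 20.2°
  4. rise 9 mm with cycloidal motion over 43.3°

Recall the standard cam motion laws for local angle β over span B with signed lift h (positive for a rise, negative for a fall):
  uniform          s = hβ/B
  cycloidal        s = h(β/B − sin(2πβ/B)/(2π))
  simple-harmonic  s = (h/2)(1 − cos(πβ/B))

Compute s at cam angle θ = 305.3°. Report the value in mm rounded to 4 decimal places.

seg 1 [0°–81°] uniform, h=8: full span → s += 8 → s = 8.0000
seg 2 [81°–296.5°] dwell: s stays 8.0000
seg 3 [296.5°–316.7°] uniform, h=10: θ=305.3° here. β=8.8, B=20.2. 10·8.8/20.2 = 4.3564 → s = 12.3564

12.3564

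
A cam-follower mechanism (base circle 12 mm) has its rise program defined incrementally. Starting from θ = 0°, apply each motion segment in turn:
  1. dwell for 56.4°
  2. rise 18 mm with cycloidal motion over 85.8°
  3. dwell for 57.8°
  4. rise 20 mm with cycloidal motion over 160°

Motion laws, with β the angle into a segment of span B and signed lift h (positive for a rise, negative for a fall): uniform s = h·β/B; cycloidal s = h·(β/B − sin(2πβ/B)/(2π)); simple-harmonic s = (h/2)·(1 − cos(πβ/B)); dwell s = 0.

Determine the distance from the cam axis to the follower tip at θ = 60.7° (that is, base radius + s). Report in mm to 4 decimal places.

seg 1 [0°–56.4°] dwell: s stays 0.0000
seg 2 [56.4°–142.2°] cycloidal, h=18: θ=60.7° here. β=4.3, B=85.8. 18·(0.0501 − sin(2π·0.0501)/(2π)) = 0.0148 → s = 0.0148
radial distance = base radius + s = 12 + 0.0148 = 12.0148

12.0148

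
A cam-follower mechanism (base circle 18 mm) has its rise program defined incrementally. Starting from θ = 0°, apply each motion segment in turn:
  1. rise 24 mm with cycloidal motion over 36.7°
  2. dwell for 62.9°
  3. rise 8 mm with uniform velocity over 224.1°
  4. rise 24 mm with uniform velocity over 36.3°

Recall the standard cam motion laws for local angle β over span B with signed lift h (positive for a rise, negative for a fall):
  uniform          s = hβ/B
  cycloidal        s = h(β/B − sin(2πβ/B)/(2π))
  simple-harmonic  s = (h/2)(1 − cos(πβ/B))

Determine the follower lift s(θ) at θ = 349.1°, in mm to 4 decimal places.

seg 1 [0°–36.7°] cycloidal, h=24: full span → s += 24 → s = 24.0000
seg 2 [36.7°–99.6°] dwell: s stays 24.0000
seg 3 [99.6°–323.7°] uniform, h=8: full span → s += 8 → s = 32.0000
seg 4 [323.7°–360°] uniform, h=24: θ=349.1° here. β=25.4, B=36.3. 24·25.4/36.3 = 16.7934 → s = 48.7934

48.7934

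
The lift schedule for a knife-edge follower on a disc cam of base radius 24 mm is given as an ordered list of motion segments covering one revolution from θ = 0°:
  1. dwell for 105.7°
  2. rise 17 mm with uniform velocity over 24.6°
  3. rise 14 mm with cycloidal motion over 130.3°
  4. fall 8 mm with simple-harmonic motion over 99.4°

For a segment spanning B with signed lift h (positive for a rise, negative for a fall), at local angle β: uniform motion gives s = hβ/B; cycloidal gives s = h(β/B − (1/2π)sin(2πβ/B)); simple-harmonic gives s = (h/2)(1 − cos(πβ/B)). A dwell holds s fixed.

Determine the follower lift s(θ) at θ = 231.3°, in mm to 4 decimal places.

seg 1 [0°–105.7°] dwell: s stays 0.0000
seg 2 [105.7°–130.3°] uniform, h=17: full span → s += 17 → s = 17.0000
seg 3 [130.3°–260.6°] cycloidal, h=14: θ=231.3° here. β=101, B=130.3. 14·(0.7751 − sin(2π·0.7751)/(2π)) = 13.0523 → s = 30.0523

30.0523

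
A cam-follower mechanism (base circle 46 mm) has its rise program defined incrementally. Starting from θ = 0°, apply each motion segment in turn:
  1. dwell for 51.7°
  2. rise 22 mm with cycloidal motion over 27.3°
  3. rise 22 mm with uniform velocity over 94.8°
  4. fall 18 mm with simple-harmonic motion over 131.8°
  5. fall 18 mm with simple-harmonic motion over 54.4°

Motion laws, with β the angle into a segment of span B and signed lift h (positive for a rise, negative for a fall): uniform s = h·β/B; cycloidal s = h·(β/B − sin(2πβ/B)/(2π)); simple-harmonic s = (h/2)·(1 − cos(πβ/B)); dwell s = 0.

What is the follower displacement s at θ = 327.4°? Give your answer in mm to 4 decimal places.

seg 1 [0°–51.7°] dwell: s stays 0.0000
seg 2 [51.7°–79°] cycloidal, h=22: full span → s += 22 → s = 22.0000
seg 3 [79°–173.8°] uniform, h=22: full span → s += 22 → s = 44.0000
seg 4 [173.8°–305.6°] simple-harmonic, h=-18: full span → s += -18 → s = 26.0000
seg 5 [305.6°–360°] simple-harmonic, h=-18: θ=327.4° here. β=21.8, B=54.4. -18/2·(1 − cos(π·0.4007)) = -6.2386 → s = 19.7614

19.7614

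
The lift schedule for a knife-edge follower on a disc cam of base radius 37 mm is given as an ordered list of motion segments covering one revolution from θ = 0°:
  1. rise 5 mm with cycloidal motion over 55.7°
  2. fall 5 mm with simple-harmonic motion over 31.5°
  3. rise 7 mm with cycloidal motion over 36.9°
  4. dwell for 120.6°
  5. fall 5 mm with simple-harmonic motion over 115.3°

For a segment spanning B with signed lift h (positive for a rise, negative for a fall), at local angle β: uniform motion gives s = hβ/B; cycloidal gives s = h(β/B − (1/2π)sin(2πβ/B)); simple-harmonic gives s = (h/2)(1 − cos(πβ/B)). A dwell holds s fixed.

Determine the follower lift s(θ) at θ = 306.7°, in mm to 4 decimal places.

seg 1 [0°–55.7°] cycloidal, h=5: full span → s += 5 → s = 5.0000
seg 2 [55.7°–87.2°] simple-harmonic, h=-5: full span → s += -5 → s = 0.0000
seg 3 [87.2°–124.1°] cycloidal, h=7: full span → s += 7 → s = 7.0000
seg 4 [124.1°–244.7°] dwell: s stays 7.0000
seg 5 [244.7°–360°] simple-harmonic, h=-5: θ=306.7° here. β=62, B=115.3. -5/2·(1 − cos(π·0.5377)) = -2.7956 → s = 4.2044

4.2044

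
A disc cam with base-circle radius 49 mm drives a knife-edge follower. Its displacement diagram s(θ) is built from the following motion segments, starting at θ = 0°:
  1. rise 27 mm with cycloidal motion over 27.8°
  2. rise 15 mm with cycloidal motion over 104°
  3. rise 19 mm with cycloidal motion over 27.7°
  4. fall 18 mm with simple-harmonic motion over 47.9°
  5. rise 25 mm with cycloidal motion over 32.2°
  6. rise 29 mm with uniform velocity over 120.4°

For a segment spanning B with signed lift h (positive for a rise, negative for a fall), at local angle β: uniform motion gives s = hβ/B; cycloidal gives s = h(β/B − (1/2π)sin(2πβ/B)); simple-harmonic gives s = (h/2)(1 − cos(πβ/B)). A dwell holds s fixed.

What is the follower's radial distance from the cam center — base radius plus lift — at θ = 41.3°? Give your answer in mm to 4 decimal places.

seg 1 [0°–27.8°] cycloidal, h=27: full span → s += 27 → s = 27.0000
seg 2 [27.8°–131.8°] cycloidal, h=15: θ=41.3° here. β=13.5, B=104. 15·(0.1298 − sin(2π·0.1298)/(2π)) = 0.2088 → s = 27.2088
radial distance = base radius + s = 49 + 27.2088 = 76.2088

76.2088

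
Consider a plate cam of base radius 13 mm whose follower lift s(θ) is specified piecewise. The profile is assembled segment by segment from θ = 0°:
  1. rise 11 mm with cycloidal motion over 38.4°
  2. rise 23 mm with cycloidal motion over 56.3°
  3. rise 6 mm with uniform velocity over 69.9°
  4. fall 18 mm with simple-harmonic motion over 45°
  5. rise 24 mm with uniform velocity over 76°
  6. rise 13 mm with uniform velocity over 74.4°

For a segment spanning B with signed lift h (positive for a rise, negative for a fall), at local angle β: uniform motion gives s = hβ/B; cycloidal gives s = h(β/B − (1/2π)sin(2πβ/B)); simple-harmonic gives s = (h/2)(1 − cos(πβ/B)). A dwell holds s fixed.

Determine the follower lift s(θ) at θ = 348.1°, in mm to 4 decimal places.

seg 1 [0°–38.4°] cycloidal, h=11: full span → s += 11 → s = 11.0000
seg 2 [38.4°–94.7°] cycloidal, h=23: full span → s += 23 → s = 34.0000
seg 3 [94.7°–164.6°] uniform, h=6: full span → s += 6 → s = 40.0000
seg 4 [164.6°–209.6°] simple-harmonic, h=-18: full span → s += -18 → s = 22.0000
seg 5 [209.6°–285.6°] uniform, h=24: full span → s += 24 → s = 46.0000
seg 6 [285.6°–360°] uniform, h=13: θ=348.1° here. β=62.5, B=74.4. 13·62.5/74.4 = 10.9207 → s = 56.9207

56.9207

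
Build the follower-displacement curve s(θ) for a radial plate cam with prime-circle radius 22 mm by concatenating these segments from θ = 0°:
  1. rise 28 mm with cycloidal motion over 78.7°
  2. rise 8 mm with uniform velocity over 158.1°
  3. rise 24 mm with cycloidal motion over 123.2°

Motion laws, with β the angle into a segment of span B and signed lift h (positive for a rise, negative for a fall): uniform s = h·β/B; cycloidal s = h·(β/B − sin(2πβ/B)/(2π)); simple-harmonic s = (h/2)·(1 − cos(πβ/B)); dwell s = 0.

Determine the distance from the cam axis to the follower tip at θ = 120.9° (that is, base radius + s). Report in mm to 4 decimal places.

seg 1 [0°–78.7°] cycloidal, h=28: full span → s += 28 → s = 28.0000
seg 2 [78.7°–236.8°] uniform, h=8: θ=120.9° here. β=42.2, B=158.1. 8·42.2/158.1 = 2.1354 → s = 30.1354
radial distance = base radius + s = 22 + 30.1354 = 52.1354

52.1354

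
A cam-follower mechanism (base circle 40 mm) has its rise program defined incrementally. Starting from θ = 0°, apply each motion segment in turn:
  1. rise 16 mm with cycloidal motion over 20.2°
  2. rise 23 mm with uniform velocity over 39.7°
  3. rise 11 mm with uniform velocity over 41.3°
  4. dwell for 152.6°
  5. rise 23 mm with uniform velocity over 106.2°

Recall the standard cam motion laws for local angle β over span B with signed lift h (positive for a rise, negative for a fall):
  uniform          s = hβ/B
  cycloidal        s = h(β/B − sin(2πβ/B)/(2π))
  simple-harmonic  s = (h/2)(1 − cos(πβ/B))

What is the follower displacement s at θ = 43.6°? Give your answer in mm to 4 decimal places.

seg 1 [0°–20.2°] cycloidal, h=16: full span → s += 16 → s = 16.0000
seg 2 [20.2°–59.9°] uniform, h=23: θ=43.6° here. β=23.4, B=39.7. 23·23.4/39.7 = 13.5567 → s = 29.5567

29.5567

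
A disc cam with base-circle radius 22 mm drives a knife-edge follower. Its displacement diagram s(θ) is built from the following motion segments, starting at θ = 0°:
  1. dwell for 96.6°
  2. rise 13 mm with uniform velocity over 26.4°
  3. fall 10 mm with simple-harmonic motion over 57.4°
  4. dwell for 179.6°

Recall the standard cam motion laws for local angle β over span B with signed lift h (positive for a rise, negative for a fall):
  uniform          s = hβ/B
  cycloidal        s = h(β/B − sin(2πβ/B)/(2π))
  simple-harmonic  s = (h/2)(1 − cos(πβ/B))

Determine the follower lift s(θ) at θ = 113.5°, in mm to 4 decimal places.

seg 1 [0°–96.6°] dwell: s stays 0.0000
seg 2 [96.6°–123°] uniform, h=13: θ=113.5° here. β=16.9, B=26.4. 13·16.9/26.4 = 8.3220 → s = 8.3220

8.3220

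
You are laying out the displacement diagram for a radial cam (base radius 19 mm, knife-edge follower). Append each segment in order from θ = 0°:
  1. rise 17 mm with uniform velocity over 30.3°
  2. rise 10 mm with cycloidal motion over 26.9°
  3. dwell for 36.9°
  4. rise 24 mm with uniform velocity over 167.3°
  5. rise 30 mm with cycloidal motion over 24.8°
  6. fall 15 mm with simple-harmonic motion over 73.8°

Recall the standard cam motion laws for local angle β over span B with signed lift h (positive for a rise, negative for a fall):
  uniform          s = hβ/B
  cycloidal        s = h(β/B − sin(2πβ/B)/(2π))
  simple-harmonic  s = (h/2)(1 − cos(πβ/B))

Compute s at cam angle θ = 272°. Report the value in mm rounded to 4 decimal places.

seg 1 [0°–30.3°] uniform, h=17: full span → s += 17 → s = 17.0000
seg 2 [30.3°–57.2°] cycloidal, h=10: full span → s += 10 → s = 27.0000
seg 3 [57.2°–94.1°] dwell: s stays 27.0000
seg 4 [94.1°–261.4°] uniform, h=24: full span → s += 24 → s = 51.0000
seg 5 [261.4°–286.2°] cycloidal, h=30: θ=272° here. β=10.6, B=24.8. 30·(0.4274 − sin(2π·0.4274)/(2π)) = 10.7199 → s = 61.7199

61.7199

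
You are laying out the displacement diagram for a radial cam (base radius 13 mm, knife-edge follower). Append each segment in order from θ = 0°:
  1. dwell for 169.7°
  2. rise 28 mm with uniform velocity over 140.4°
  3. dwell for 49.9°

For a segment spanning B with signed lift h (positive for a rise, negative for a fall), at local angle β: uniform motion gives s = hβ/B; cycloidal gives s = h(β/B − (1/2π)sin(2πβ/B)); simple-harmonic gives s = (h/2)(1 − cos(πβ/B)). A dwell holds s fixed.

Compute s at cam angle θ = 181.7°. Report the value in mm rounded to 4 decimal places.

seg 1 [0°–169.7°] dwell: s stays 0.0000
seg 2 [169.7°–310.1°] uniform, h=28: θ=181.7° here. β=12, B=140.4. 28·12/140.4 = 2.3932 → s = 2.3932

2.3932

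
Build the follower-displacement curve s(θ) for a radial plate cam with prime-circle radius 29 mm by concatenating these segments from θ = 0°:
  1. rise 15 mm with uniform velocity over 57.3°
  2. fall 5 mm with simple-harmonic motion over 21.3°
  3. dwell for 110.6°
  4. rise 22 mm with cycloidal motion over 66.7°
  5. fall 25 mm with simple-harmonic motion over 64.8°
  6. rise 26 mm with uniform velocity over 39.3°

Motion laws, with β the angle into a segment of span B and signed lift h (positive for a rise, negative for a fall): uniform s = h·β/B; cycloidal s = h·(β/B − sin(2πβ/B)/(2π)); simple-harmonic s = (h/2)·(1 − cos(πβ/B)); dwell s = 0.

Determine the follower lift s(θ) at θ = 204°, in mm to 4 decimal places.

seg 1 [0°–57.3°] uniform, h=15: full span → s += 15 → s = 15.0000
seg 2 [57.3°–78.6°] simple-harmonic, h=-5: full span → s += -5 → s = 10.0000
seg 3 [78.6°–189.2°] dwell: s stays 10.0000
seg 4 [189.2°–255.9°] cycloidal, h=22: θ=204° here. β=14.8, B=66.7. 22·(0.2219 − sin(2π·0.2219)/(2π)) = 1.4346 → s = 11.4346

11.4346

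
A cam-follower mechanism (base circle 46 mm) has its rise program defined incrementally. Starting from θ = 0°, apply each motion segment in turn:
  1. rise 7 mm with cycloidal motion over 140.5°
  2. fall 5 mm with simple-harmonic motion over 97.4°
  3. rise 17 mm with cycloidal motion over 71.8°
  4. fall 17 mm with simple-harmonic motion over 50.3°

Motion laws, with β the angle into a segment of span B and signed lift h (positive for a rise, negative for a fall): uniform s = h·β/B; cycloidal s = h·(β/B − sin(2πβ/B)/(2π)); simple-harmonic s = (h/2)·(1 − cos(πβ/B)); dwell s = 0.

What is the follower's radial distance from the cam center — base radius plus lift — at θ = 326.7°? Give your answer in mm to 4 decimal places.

seg 1 [0°–140.5°] cycloidal, h=7: full span → s += 7 → s = 7.0000
seg 2 [140.5°–237.9°] simple-harmonic, h=-5: full span → s += -5 → s = 2.0000
seg 3 [237.9°–309.7°] cycloidal, h=17: full span → s += 17 → s = 19.0000
seg 4 [309.7°–360°] simple-harmonic, h=-17: θ=326.7° here. β=17, B=50.3. -17/2·(1 − cos(π·0.3380)) = -4.3577 → s = 14.6423
radial distance = base radius + s = 46 + 14.6423 = 60.6423

60.6423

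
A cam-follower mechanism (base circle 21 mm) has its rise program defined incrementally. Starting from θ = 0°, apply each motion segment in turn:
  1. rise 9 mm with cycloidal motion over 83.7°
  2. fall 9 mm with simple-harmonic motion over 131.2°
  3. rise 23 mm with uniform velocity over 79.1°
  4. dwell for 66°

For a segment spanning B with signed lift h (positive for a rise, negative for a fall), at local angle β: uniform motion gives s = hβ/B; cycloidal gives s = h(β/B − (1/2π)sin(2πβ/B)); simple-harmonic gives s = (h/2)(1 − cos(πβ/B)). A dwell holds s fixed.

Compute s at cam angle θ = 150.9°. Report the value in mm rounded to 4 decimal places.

seg 1 [0°–83.7°] cycloidal, h=9: full span → s += 9 → s = 9.0000
seg 2 [83.7°–214.9°] simple-harmonic, h=-9: θ=150.9° here. β=67.2, B=131.2. -9/2·(1 − cos(π·0.5122)) = -4.6724 → s = 4.3276

4.3276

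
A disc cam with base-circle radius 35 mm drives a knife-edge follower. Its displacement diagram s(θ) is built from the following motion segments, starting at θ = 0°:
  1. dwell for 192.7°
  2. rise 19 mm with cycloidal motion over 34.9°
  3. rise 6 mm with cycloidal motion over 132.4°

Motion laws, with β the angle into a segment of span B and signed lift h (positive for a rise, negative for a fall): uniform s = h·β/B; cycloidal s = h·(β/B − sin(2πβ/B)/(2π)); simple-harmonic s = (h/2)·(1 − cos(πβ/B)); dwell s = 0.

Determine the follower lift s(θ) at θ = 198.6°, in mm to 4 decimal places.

seg 1 [0°–192.7°] dwell: s stays 0.0000
seg 2 [192.7°–227.6°] cycloidal, h=19: θ=198.6° here. β=5.9, B=34.9. 19·(0.1691 − sin(2π·0.1691)/(2π)) = 0.5708 → s = 0.5708

0.5708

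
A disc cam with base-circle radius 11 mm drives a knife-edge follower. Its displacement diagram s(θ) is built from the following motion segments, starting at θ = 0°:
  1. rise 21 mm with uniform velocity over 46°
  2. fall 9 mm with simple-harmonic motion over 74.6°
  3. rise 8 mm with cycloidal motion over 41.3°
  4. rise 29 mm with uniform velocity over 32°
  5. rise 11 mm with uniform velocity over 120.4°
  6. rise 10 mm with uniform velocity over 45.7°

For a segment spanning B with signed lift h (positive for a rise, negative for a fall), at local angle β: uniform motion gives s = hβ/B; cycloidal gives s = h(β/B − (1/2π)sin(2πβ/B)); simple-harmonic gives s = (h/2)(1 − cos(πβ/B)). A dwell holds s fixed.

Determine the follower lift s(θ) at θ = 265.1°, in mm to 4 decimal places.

seg 1 [0°–46°] uniform, h=21: full span → s += 21 → s = 21.0000
seg 2 [46°–120.6°] simple-harmonic, h=-9: full span → s += -9 → s = 12.0000
seg 3 [120.6°–161.9°] cycloidal, h=8: full span → s += 8 → s = 20.0000
seg 4 [161.9°–193.9°] uniform, h=29: full span → s += 29 → s = 49.0000
seg 5 [193.9°–314.3°] uniform, h=11: θ=265.1° here. β=71.2, B=120.4. 11·71.2/120.4 = 6.5050 → s = 55.5050

55.5050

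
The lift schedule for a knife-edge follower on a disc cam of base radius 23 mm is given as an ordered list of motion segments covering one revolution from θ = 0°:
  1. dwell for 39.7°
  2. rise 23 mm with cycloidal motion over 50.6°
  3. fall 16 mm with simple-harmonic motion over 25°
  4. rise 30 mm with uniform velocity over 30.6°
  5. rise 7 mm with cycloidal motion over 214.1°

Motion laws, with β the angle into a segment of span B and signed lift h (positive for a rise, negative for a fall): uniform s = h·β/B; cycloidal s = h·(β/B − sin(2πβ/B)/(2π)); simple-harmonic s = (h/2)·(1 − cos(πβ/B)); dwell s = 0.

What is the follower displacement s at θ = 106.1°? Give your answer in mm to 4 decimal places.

seg 1 [0°–39.7°] dwell: s stays 0.0000
seg 2 [39.7°–90.3°] cycloidal, h=23: full span → s += 23 → s = 23.0000
seg 3 [90.3°–115.3°] simple-harmonic, h=-16: θ=106.1° here. β=15.8, B=25. -16/2·(1 − cos(π·0.6320)) = -11.2233 → s = 11.7767

11.7767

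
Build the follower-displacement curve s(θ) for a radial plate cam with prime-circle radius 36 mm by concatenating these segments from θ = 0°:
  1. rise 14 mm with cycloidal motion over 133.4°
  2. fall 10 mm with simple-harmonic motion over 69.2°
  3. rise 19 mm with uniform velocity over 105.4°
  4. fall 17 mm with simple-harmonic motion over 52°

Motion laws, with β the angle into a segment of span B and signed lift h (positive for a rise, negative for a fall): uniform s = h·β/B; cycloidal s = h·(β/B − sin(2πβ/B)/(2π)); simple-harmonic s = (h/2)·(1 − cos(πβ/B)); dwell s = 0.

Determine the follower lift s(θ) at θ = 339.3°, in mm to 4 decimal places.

seg 1 [0°–133.4°] cycloidal, h=14: full span → s += 14 → s = 14.0000
seg 2 [133.4°–202.6°] simple-harmonic, h=-10: full span → s += -10 → s = 4.0000
seg 3 [202.6°–308°] uniform, h=19: full span → s += 19 → s = 23.0000
seg 4 [308°–360°] simple-harmonic, h=-17: θ=339.3° here. β=31.3, B=52. -17/2·(1 − cos(π·0.6019)) = -11.1754 → s = 11.8246

11.8246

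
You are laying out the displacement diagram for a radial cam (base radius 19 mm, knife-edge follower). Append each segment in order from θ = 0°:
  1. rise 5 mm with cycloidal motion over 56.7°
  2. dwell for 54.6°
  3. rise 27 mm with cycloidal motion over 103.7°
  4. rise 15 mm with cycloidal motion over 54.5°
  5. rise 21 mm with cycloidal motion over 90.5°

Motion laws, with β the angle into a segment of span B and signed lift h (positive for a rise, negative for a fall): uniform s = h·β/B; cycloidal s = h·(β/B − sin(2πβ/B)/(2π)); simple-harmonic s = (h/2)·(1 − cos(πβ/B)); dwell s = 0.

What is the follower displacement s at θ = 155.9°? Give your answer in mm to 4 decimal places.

seg 1 [0°–56.7°] cycloidal, h=5: full span → s += 5 → s = 5.0000
seg 2 [56.7°–111.3°] dwell: s stays 5.0000
seg 3 [111.3°–215°] cycloidal, h=27: θ=155.9° here. β=44.6, B=103.7. 27·(0.4301 − sin(2π·0.4301)/(2π)) = 9.7848 → s = 14.7848

14.7848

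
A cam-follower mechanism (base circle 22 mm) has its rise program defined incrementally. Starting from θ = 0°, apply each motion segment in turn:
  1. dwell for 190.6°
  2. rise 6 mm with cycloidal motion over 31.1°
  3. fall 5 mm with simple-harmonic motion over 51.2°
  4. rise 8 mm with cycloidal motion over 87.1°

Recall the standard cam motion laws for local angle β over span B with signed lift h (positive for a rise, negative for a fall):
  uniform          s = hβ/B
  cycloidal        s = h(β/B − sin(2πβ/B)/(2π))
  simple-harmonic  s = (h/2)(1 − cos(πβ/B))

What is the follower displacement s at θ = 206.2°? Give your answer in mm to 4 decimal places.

seg 1 [0°–190.6°] dwell: s stays 0.0000
seg 2 [190.6°–221.7°] cycloidal, h=6: θ=206.2° here. β=15.6, B=31.1. 6·(0.5016 − sin(2π·0.5016)/(2π)) = 3.0193 → s = 3.0193

3.0193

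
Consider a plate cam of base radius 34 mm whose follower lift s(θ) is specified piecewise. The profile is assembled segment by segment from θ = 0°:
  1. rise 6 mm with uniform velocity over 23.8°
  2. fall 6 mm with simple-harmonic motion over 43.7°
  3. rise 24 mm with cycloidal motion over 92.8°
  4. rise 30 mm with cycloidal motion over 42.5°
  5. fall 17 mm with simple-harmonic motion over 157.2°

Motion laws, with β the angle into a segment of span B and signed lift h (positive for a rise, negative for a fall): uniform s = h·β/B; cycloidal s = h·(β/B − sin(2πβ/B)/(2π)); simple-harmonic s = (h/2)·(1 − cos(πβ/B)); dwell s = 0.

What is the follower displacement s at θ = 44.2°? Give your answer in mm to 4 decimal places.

seg 1 [0°–23.8°] uniform, h=6: full span → s += 6 → s = 6.0000
seg 2 [23.8°–67.5°] simple-harmonic, h=-6: θ=44.2° here. β=20.4, B=43.7. -6/2·(1 − cos(π·0.4668)) = -2.6878 → s = 3.3122

3.3122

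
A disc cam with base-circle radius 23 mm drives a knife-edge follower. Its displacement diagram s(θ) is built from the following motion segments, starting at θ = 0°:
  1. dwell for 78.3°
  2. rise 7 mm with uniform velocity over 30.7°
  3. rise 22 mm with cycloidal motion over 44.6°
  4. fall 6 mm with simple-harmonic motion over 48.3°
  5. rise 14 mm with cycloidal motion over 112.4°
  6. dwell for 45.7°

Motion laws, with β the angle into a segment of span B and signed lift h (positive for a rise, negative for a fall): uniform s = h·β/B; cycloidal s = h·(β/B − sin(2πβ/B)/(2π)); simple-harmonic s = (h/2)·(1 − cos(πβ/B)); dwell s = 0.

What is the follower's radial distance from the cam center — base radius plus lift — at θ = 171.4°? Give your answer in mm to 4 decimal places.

seg 1 [0°–78.3°] dwell: s stays 0.0000
seg 2 [78.3°–109°] uniform, h=7: full span → s += 7 → s = 7.0000
seg 3 [109°–153.6°] cycloidal, h=22: full span → s += 22 → s = 29.0000
seg 4 [153.6°–201.9°] simple-harmonic, h=-6: θ=171.4° here. β=17.8, B=48.3. -6/2·(1 − cos(π·0.3685)) = -1.7959 → s = 27.2041
radial distance = base radius + s = 23 + 27.2041 = 50.2041

50.2041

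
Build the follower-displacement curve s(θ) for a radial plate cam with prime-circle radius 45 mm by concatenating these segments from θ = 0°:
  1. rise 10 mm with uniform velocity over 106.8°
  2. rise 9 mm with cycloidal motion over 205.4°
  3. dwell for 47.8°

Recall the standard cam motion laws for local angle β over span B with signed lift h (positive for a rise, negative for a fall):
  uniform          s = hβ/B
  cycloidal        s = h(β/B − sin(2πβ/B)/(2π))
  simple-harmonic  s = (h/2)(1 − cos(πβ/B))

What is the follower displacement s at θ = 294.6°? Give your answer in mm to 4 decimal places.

seg 1 [0°–106.8°] uniform, h=10: full span → s += 10 → s = 10.0000
seg 2 [106.8°–312.2°] cycloidal, h=9: θ=294.6° here. β=187.8, B=205.4. 9·(0.9143 − sin(2π·0.9143)/(2π)) = 8.9633 → s = 18.9633

18.9633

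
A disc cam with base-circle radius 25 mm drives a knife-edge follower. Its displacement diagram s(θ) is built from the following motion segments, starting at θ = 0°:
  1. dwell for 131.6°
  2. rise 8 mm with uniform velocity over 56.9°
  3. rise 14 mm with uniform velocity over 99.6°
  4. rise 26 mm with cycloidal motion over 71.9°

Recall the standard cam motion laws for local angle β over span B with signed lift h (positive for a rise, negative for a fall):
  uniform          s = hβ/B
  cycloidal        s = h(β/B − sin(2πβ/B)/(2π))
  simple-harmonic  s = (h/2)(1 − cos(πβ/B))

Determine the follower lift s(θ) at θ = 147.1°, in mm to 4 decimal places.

seg 1 [0°–131.6°] dwell: s stays 0.0000
seg 2 [131.6°–188.5°] uniform, h=8: θ=147.1° here. β=15.5, B=56.9. 8·15.5/56.9 = 2.1793 → s = 2.1793

2.1793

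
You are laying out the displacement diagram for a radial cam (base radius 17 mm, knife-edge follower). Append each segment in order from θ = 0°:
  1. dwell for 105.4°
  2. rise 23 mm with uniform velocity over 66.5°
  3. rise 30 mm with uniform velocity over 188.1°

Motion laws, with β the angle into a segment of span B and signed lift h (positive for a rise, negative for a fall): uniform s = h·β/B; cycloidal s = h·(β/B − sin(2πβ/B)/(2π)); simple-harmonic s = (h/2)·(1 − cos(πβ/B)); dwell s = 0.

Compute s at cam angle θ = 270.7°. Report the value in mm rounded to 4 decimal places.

seg 1 [0°–105.4°] dwell: s stays 0.0000
seg 2 [105.4°–171.9°] uniform, h=23: full span → s += 23 → s = 23.0000
seg 3 [171.9°–360°] uniform, h=30: θ=270.7° here. β=98.8, B=188.1. 30·98.8/188.1 = 15.7576 → s = 38.7576

38.7576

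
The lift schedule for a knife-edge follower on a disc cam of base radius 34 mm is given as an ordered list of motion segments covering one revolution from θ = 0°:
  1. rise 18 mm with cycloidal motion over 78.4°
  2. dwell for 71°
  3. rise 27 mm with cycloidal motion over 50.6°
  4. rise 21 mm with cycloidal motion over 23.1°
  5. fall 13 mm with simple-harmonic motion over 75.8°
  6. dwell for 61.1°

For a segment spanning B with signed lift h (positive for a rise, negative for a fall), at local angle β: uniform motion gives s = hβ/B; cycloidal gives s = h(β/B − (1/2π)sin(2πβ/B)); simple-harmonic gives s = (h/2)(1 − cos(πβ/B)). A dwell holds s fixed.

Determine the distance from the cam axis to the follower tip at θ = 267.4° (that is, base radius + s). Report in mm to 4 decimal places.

seg 1 [0°–78.4°] cycloidal, h=18: full span → s += 18 → s = 18.0000
seg 2 [78.4°–149.4°] dwell: s stays 18.0000
seg 3 [149.4°–200°] cycloidal, h=27: full span → s += 27 → s = 45.0000
seg 4 [200°–223.1°] cycloidal, h=21: full span → s += 21 → s = 66.0000
seg 5 [223.1°–298.9°] simple-harmonic, h=-13: θ=267.4° here. β=44.3, B=75.8. -13/2·(1 − cos(π·0.5844)) = -8.2040 → s = 57.7960
radial distance = base radius + s = 34 + 57.7960 = 91.7960

91.7960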